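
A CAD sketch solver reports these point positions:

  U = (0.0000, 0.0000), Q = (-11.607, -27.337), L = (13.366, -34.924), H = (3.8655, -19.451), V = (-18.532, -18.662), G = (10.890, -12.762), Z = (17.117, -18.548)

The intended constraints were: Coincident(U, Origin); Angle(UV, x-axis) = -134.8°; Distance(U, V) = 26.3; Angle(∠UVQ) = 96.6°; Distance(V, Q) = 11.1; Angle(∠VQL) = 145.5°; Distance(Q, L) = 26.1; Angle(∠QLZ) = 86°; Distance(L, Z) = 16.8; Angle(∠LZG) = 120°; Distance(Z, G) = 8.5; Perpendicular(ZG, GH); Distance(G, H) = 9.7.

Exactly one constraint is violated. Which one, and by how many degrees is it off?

Perpendicular(ZG, GH) — off by 3.50°.

U = (0.00, 0.00) ✓; UV at -134.8° ✓; |UV| = 26.30 ✓; ∠UVQ = 96.60° ✓; |VQ| = 11.10 ✓; ∠VQL = 145.5° ✓; |QL| = 26.10 ✓; ∠QLZ = 86.00° ✓; |LZ| = 16.80 ✓; ∠LZG = 120.0° ✓; |ZG| = 8.500 ✓; ∠(ZG, GH) = 86.50° ✗; |GH| = 9.700 ✓.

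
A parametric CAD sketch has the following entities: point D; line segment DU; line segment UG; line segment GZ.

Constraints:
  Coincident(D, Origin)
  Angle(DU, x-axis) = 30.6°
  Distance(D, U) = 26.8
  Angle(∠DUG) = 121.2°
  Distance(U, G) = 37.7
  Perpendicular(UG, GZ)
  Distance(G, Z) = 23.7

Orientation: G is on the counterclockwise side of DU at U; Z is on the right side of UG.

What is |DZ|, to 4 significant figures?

69.53

D is at the origin; DU runs at 30.6° with length 26.8, so U = 26.8·(cos 30.6°, sin 30.6°) = (23.07, 13.64). ∠DUG = 121.2°, so UG runs at 30.6° + (180° − 121.2°) = 89.40° from the x-axis; with |UG| = 37.7, G = U + 37.7·(cos 89.40°, sin 89.40°) = (23.46, 51.34). UG is perpendicular to GZ; with |GZ| = 23.7 on the right of UG, Z = G + 23.7·(0.9999, -0.01047) = (47.16, 51.09). Then |DZ| = |Z − D| = 69.53.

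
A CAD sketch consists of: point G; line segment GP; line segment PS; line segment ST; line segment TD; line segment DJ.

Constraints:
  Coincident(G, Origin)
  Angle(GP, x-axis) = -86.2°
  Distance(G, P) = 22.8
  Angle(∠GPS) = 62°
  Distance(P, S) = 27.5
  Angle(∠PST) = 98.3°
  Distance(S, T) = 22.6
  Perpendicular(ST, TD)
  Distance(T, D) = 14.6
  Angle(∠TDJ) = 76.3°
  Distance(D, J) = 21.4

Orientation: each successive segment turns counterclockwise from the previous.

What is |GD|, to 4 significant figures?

7.094

G is at the origin; GP runs at -86.2° with length 22.8, so P = (1.511, -22.75). ∠GPS = 62.0° gives PS at 31.80° from the x-axis; with |PS| = 27.5, S = (24.88, -8.259). ∠PST = 98.3° gives ST at 113.5° from the x-axis; with |ST| = 22.6, T = (15.87, 12.47). The perpendicularity gives TD at right angles to ST, so TD runs at -156.5°; with |TD| = 14.6, D = (2.482, 6.645). Then |GD| = |D − G| = 7.094.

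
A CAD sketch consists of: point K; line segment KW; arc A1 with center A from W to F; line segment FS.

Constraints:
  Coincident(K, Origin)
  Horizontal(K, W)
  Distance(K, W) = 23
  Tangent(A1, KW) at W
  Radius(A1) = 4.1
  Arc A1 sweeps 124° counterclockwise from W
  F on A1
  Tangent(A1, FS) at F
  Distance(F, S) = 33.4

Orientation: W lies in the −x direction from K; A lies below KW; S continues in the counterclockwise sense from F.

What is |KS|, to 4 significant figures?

34.95

K is at the origin; KW is horizontal with |KW| = 23.0 and W on the −x side, so W = (-23.00, 0.000). A1 meets KW tangentially, so AW is at right angles to KW, so A = W + (0, -4.1) = (-23.00, -4.100). On A1, W sits at bearing 90° from A; a 124° counterclockwise sweep puts F at bearing 214°, so F = A + 4.1·(cos 214°, sin 214°) = (-26.40, -6.393). Since A1 is tangent to FS there, AF ⟂ FS, so FS runs along (−sin 214°, cos 214°); with |FS| = 33.4, S = (-7.722, -34.08). Then |KS| = |S − K| = 34.95.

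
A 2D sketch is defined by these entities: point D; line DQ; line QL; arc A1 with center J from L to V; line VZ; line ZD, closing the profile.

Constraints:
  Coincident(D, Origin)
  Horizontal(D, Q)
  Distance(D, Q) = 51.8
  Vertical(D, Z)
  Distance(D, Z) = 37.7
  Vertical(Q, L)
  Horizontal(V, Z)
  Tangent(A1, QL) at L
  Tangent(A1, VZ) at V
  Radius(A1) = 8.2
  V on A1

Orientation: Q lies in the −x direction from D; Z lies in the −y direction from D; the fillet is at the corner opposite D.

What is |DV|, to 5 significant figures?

57.639

D is at the origin; D and Q share the same y with |DQ| = 51.8 and Q on the −x side, so Q = (-51.800, 0.0000). D and Z share the same x with |DZ| = 37.7 and Z on the −y side, so Z = (0.0000, -37.700). The virtual corner opposite D is at (-51.800, -37.700). The tangent condition forces JL to be normal to QL and since A1 is tangent to VZ there, JV ⟂ VZ, with radius 8.2, so the center J sits 8.2 in from both sides at J = (-43.600, -29.500). That places the tangent points at L = (-51.800, -29.500) on QL and V = (-43.600, -37.700) on VZ. Then |DV| = |V − D| = 57.639.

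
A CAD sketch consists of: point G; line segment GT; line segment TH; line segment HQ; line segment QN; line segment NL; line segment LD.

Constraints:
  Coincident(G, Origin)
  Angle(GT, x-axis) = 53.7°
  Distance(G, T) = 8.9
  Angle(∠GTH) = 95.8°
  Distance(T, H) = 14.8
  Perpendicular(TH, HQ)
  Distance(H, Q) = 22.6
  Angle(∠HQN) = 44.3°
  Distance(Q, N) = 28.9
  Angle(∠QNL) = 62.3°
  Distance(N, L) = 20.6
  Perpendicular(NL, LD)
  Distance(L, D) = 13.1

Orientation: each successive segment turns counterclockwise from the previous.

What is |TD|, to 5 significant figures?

20.033

G is at the origin; GT runs at 53.7° with length 8.9, so T = (5.2689, 7.1728). ∠GTH = 95.8° gives TH at 137.90° from the x-axis; with |TH| = 14.8, H = (-5.7123, 17.095). The perpendicularity gives HQ at right angles to TH, so HQ runs at -132.10°; with |HQ| = 22.6, Q = (-20.864, 0.32642). ∠HQN = 44.3° gives QN at 3.6000° from the x-axis; with |QN| = 28.9, N = (7.9790, 2.1411). ∠QNL = 62.3° gives NL at 121.30° from the x-axis; with |NL| = 20.6, L = (-2.7231, 19.743). NL ⟂ LD, so LD runs at -148.70°; with |LD| = 13.1, D = (-13.916, 12.937). Then |TD| = |D − T| = 20.033.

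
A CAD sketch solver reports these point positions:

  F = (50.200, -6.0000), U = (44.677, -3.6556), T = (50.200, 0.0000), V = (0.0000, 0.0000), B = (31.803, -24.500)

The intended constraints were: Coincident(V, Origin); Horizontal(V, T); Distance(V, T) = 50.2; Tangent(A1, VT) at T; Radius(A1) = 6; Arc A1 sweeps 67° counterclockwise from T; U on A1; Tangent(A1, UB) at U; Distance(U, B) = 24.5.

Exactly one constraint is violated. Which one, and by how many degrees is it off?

Tangent(A1, UB) at U — off by 8.70°.

V = (0.00, 0.00) ✓; V.y = 0.00, T.y = 0.00 ✓; |VT| = 50.20 ✓; ∠(FT, TV) = 90.00° ✓; |FT| = 6.000 ✓; bearing(F→U) − bearing(F→T) = 67.00° ✓; |FU| = 6.000 ✓; ∠(FU, UB) = 98.70° ✗; |UB| = 24.50 ✓.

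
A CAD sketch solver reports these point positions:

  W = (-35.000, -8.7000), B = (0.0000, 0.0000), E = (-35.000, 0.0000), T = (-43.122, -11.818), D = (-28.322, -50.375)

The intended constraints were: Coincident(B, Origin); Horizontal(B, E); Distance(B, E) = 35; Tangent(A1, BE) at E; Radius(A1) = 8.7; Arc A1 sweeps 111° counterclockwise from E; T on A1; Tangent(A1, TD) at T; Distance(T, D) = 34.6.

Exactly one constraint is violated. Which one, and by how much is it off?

Distance(T, D) = 34.6 — off by 6.70.

B = (0.00, 0.00) ✓; B.y = 0.00, E.y = 0.00 ✓; |BE| = 35.00 ✓; ∠(WE, EB) = 90.00° ✓; |WE| = 8.700 ✓; bearing(W→T) − bearing(W→E) = 111.0° ✓; |WT| = 8.700 ✓; ∠(WT, TD) = 90.00° ✓; |TD| = 41.30 ✗.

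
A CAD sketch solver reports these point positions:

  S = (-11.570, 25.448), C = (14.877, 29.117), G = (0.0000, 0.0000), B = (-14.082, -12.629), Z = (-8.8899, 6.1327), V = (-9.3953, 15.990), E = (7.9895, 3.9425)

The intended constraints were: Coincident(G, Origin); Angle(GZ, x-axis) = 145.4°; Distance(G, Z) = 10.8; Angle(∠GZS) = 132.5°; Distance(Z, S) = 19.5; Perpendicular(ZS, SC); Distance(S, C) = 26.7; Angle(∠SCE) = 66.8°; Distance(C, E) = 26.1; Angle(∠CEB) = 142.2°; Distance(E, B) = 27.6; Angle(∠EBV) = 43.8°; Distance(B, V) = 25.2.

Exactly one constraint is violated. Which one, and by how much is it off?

Distance(B, V) = 25.2 — off by 3.80.

G = (0.00, 0.00) ✓; GZ at 145.4° ✓; |GZ| = 10.80 ✓; ∠GZS = 132.5° ✓; |ZS| = 19.50 ✓; ∠(ZS, SC) = 90.00° ✓; |SC| = 26.70 ✓; ∠SCE = 66.80° ✓; |CE| = 26.10 ✓; ∠CEB = 142.2° ✓; |EB| = 27.60 ✓; ∠EBV = 43.80° ✓; |BV| = 29.00 ✗.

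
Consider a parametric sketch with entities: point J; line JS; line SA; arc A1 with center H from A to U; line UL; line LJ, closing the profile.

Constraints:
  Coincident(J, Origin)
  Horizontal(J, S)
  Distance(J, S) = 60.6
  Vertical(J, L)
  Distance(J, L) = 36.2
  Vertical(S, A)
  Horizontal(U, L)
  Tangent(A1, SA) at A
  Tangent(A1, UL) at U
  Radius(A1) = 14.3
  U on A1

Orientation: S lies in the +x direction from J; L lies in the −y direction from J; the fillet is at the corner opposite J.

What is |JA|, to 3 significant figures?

64.4

J is at the origin; JS is horizontal with |JS| = 60.6 and S on the +x side, so S = (60.6, 0.00). JL is vertical with |JL| = 36.2 and L on the −y side, so L = (0.00, -36.2). The virtual corner opposite J is at (60.6, -36.2). A1 meets SA tangentially, so HA is at right angles to SA and the tangent condition forces HU to be normal to UL, with radius 14.3, so the center H sits 14.3 in from both sides at H = (46.3, -21.9). That places the tangent points at A = (60.6, -21.9) on SA and U = (46.3, -36.2) on UL. Then |JA| = |A − J| = 64.4.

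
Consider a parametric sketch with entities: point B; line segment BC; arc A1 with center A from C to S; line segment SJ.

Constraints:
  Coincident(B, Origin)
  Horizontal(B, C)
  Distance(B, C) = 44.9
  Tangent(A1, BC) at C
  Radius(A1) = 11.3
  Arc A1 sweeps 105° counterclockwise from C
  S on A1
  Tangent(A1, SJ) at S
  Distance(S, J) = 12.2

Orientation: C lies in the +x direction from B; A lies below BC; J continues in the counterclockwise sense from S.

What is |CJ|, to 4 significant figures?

27.14

On A1, C sits at bearing 90° from A; a 105° counterclockwise sweep puts S at bearing 195°, so S = A + 11.3·(cos 195°, sin 195°) = (33.99, -14.22). The tangent condition forces AS to be normal to SJ, so SJ runs along (−sin 195°, cos 195°); with |SJ| = 12.2, J = (37.14, -26.01). Then |CJ| = |J − C| = 27.14.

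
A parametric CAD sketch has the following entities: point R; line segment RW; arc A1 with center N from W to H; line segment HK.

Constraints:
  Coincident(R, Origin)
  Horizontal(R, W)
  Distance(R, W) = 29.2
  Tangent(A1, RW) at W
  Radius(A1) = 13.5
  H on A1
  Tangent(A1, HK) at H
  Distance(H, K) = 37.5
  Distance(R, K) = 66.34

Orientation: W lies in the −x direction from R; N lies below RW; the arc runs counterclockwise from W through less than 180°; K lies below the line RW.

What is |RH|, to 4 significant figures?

44.83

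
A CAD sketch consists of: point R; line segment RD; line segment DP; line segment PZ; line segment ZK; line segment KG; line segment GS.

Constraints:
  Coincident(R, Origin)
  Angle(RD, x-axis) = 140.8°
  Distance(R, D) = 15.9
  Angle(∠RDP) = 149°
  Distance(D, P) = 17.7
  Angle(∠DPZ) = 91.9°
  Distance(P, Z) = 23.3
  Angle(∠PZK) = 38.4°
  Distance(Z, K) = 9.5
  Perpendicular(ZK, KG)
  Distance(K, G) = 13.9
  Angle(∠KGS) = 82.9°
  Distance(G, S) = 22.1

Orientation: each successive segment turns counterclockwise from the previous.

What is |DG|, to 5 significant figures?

23.989

R is at the origin; RD runs at 140.8° with length 15.9, so D = (-12.322, 10.049). ∠RDP = 149.0° gives DP at 171.80° from the x-axis; with |DP| = 17.7, P = (-29.841, 12.574). ∠DPZ = 91.9° gives PZ at -100.10° from the x-axis; with |PZ| = 23.3, Z = (-33.927, -10.365). ∠PZK = 38.4° gives ZK at 41.500° from the x-axis; with |ZK| = 9.5, K = (-26.812, -4.0702). The perpendicularity gives KG at right angles to ZK, so KG runs at 131.50°; with |KG| = 13.9, G = (-36.022, 6.3402). Then |DG| = |G − D| = 23.989.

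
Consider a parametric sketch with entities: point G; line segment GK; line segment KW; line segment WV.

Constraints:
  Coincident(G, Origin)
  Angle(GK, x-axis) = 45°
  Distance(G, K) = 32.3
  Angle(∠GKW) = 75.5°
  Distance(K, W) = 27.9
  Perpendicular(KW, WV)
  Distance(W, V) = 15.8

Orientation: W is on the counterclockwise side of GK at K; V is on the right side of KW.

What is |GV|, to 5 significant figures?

51.071

G is at the origin; GK runs at 45.0° with length 32.3, so K = 32.3·(cos 45.0°, sin 45.0°) = (22.840, 22.840). ∠GKW = 75.5°, so KW runs at 45.0° + (180° − 75.5°) = 149.50° from the x-axis; with |KW| = 27.9, W = K + 27.9·(cos 149.50°, sin 149.50°) = (-1.1999, 37.000). KW ⟂ WV; with |WV| = 15.8 on the right of KW, V = W + 15.8·(0.50754, 0.86163) = (6.8192, 50.614). Then |GV| = |V − G| = 51.071.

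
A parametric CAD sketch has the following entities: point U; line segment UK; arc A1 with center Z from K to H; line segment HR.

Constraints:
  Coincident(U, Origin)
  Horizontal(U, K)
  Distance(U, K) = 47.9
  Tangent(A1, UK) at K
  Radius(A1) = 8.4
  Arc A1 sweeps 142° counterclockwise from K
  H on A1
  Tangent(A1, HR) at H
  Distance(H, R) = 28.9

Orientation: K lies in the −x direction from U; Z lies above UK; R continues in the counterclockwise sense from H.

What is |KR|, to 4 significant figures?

37.24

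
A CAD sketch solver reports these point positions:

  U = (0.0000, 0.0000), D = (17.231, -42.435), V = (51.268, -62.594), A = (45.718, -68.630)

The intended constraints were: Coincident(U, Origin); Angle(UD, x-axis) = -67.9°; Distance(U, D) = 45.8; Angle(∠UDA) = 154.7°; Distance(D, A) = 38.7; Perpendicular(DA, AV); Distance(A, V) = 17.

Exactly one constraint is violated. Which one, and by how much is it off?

Distance(A, V) = 17 — off by 8.80.

U = (0.00, 0.00) ✓; UD at -67.90° ✓; |UD| = 45.80 ✓; ∠UDA = 154.7° ✓; |DA| = 38.70 ✓; ∠(DA, AV) = 90.00° ✓; |AV| = 8.200 ✗.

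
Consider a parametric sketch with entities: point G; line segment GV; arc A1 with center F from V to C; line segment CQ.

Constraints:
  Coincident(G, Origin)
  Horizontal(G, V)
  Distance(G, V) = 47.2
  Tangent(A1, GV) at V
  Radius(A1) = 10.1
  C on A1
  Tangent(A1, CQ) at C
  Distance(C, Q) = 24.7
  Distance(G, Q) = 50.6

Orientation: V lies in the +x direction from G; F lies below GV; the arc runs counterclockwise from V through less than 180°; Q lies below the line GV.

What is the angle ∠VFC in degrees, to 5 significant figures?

89.387°

G is at the origin; G and V share the same y with |GV| = 47.2 and V on the +x side, so V = (47.200, 0.0000). The tangent condition forces FV to be normal to GV, so F = V + (0, -10.1) = (47.200, -10.100). Since FC ⟂ CQ (tangency), |FQ| = √(10.1² + 24.7²) = 26.685 regardless of where C sits on A1. So Q lies on both circle(G, 50.6) and circle(F, 26.685); the below-GV intersection is Q = (36.836, -34.691). C is the foot of the tangent from Q: C = (37.101, -9.9920).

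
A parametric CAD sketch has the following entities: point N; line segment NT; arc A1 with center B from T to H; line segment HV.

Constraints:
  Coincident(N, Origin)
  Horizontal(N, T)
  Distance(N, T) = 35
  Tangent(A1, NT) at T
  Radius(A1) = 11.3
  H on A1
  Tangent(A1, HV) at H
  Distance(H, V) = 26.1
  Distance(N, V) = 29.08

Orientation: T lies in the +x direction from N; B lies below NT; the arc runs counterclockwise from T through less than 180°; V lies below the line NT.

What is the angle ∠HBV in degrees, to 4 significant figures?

66.59°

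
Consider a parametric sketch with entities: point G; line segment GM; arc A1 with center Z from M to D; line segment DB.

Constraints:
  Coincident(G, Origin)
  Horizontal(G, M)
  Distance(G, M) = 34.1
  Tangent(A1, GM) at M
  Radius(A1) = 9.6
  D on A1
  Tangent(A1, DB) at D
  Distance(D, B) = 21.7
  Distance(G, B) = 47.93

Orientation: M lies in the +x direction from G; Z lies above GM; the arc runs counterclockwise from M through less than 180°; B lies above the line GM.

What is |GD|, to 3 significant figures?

45.0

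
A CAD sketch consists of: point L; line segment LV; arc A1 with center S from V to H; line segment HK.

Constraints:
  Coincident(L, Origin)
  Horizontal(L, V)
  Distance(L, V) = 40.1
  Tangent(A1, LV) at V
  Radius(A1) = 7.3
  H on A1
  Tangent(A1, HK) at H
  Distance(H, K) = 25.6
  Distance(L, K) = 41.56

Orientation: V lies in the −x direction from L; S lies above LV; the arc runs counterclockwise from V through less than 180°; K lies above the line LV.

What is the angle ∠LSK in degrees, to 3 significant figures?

72.8°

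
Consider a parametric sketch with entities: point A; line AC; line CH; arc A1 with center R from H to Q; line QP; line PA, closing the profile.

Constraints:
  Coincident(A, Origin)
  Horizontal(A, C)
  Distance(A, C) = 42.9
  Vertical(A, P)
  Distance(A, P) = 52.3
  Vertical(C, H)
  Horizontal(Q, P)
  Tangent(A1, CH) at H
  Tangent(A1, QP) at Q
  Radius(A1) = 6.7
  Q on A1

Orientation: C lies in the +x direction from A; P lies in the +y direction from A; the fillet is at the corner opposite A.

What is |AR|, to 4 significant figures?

58.22

AP is vertical with |AP| = 52.3 and P on the +y side, so P = (0.000, 52.30). The virtual corner opposite A is at (42.90, 52.30). Since A1 is tangent to CH there, RH ⟂ CH and the tangent condition forces RQ to be normal to QP, with radius 6.7, so the center R sits 6.7 in from both sides at R = (36.20, 45.60). Then |AR| = |R − A| = 58.22.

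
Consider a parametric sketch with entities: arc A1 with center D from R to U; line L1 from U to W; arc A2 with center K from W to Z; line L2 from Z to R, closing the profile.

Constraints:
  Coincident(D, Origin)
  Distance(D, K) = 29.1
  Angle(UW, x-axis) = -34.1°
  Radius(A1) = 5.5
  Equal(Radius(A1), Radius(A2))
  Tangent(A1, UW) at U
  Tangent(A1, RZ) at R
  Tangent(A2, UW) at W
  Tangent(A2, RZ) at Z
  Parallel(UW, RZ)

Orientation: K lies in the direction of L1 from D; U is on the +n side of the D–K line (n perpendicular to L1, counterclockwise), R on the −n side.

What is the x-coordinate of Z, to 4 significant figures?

21.01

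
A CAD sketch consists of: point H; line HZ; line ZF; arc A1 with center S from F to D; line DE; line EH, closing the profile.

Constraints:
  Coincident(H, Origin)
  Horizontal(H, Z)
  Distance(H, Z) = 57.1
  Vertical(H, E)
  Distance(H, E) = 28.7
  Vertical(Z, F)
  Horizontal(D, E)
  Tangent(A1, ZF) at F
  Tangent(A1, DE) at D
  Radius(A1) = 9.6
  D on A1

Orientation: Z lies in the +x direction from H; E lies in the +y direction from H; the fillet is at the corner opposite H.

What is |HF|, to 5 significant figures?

60.210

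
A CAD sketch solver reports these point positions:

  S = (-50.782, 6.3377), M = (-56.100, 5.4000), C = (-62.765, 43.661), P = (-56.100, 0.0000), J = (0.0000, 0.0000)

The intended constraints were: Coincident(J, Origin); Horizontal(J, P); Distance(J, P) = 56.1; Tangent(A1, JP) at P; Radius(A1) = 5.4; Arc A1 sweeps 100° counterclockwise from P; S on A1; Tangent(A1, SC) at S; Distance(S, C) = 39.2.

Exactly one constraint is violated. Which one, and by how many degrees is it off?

Tangent(A1, SC) at S — off by 7.80°.

J = (0.00, 0.00) ✓; J.y = 0.00, P.y = 0.00 ✓; |JP| = 56.10 ✓; ∠(MP, PJ) = 90.00° ✓; |MP| = 5.400 ✓; bearing(M→S) − bearing(M→P) = 100.0° ✓; |MS| = 5.400 ✓; ∠(MS, SC) = 82.20° ✗; |SC| = 39.20 ✓.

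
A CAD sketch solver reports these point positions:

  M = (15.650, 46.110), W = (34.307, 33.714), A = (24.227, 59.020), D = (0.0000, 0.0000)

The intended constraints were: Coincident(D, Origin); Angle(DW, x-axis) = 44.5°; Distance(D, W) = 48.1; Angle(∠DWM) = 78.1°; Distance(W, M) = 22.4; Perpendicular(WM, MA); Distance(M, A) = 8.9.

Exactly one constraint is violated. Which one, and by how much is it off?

Distance(M, A) = 8.9 — off by 6.60.

D = (0.00, 0.00) ✓; DW at 44.50° ✓; |DW| = 48.10 ✓; ∠DWM = 78.10° ✓; |WM| = 22.40 ✓; ∠(WM, MA) = 90.00° ✓; |MA| = 15.50 ✗.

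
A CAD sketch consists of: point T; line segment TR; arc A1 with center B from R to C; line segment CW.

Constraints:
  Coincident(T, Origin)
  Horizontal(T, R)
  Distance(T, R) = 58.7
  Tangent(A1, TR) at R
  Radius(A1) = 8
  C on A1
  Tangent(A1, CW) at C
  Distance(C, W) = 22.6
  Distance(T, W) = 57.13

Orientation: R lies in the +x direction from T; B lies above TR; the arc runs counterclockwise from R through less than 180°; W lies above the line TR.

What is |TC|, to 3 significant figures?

65.9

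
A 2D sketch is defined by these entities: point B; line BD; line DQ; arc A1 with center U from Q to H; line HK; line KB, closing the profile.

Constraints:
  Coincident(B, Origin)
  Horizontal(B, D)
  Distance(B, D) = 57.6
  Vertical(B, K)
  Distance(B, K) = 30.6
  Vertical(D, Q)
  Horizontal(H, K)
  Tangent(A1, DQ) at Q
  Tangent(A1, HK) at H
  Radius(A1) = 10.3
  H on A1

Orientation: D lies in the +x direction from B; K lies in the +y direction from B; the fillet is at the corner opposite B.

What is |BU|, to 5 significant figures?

51.472

B is at the origin; B and D share the same y with |BD| = 57.6 and D on the +x side, so D = (57.600, 0.0000). B and K share the same x with |BK| = 30.6 and K on the +y side, so K = (0.0000, 30.600). The virtual corner opposite B is at (57.600, 30.600). Tangency of A1 to DQ means the radius UQ is perpendicular to DQ and A1 meets HK tangentially, so UH is at right angles to HK, with radius 10.3, so the center U sits 10.3 in from both sides at U = (47.300, 20.300). Then |BU| = |U − B| = 51.472.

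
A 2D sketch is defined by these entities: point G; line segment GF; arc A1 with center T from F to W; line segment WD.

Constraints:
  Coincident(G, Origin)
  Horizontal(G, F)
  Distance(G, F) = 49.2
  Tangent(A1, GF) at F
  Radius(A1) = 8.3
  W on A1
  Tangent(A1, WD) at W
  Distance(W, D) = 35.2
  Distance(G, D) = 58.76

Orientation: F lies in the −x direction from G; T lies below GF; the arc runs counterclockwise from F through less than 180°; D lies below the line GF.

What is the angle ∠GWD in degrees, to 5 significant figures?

73.896°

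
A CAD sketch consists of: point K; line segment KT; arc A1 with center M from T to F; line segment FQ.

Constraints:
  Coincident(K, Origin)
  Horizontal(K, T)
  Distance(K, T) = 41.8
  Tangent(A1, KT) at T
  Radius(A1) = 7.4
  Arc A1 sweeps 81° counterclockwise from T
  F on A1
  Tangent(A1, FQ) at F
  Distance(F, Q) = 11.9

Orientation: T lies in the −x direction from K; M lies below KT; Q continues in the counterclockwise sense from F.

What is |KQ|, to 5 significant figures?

54.054

K is at the origin; K and T share the same y with |KT| = 41.8 and T on the −x side, so T = (-41.800, 0.0000). The tangent condition forces MT to be normal to KT, so M = T + (0, -7.4) = (-41.800, -7.4000). On A1, T sits at bearing 90° from M; an 81° counterclockwise sweep puts F at bearing 171°, so F = M + 7.4·(cos 171°, sin 171°) = (-49.109, -6.2424). Tangency of A1 to FQ means the radius MF is perpendicular to FQ, so FQ runs along (−sin 171°, cos 171°); with |FQ| = 11.9, Q = (-50.970, -17.996). Then |KQ| = |Q − K| = 54.054.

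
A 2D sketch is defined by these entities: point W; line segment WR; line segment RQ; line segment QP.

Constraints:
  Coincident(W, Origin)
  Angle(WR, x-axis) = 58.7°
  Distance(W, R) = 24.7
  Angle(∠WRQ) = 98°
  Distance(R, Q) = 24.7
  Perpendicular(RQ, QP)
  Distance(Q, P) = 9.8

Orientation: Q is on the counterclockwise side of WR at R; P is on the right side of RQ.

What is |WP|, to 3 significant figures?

44.3

W is at the origin; WR runs at 58.7° with length 24.7, so R = 24.7·(cos 58.7°, sin 58.7°) = (12.8, 21.1). ∠WRQ = 98.0°, so RQ runs at 58.7° + (180° − 98.0°) = 141° from the x-axis; with |RQ| = 24.7, Q = R + 24.7·(cos 141°, sin 141°) = (-6.28, 36.7). RQ ⟂ QP; with |QP| = 9.8 on the right of RQ, P = Q + 9.8·(0.633, 0.774) = (-0.0746, 44.3). Then |WP| = |P − W| = 44.3.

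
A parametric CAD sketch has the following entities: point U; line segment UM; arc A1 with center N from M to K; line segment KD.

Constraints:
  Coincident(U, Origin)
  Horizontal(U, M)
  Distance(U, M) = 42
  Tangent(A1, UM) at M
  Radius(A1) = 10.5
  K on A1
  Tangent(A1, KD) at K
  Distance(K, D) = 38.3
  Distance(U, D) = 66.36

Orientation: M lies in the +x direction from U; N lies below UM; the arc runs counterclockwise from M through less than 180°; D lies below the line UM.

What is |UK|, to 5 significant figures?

34.764

Checks: |UM| = 42.00 ✓; |NK| = 10.50 ✓; ∠(NK, KD) = 90.00° ✓; |KD| = 38.30 ✓; |UD| = 66.36 ✓.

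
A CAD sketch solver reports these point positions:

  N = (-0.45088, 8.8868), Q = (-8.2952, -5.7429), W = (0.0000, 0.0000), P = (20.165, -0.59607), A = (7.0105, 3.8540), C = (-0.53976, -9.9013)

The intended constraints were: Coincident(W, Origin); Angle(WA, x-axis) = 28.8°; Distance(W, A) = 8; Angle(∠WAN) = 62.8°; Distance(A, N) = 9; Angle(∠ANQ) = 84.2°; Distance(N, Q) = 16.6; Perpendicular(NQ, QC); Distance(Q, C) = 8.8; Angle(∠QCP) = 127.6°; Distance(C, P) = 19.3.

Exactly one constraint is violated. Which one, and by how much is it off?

Distance(C, P) = 19.3 — off by 3.40.

W = (0.00, 0.00) ✓; WA at 28.80° ✓; |WA| = 8.000 ✓; ∠WAN = 62.80° ✓; |AN| = 9.000 ✓; ∠ANQ = 84.20° ✓; |NQ| = 16.60 ✓; ∠(NQ, QC) = 90.00° ✓; |QC| = 8.800 ✓; ∠QCP = 127.6° ✓; |CP| = 22.70 ✗.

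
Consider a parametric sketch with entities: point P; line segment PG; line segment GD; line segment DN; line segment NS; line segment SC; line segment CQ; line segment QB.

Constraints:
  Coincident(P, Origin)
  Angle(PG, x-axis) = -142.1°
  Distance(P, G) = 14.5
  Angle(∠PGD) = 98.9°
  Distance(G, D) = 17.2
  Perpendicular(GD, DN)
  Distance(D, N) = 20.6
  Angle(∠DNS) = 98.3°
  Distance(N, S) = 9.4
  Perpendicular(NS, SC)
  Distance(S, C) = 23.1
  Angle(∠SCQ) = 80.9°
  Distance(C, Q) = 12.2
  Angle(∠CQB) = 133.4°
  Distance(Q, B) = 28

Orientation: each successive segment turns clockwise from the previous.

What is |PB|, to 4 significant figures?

38.36

P is at the origin; PG runs at -142.1° with length 14.5, so G = (-11.44, -8.907). ∠PGD = 98.9° gives GD at 136.8° from the x-axis; with |GD| = 17.2, D = (-23.98, 2.867). GD ⟂ DN, so DN runs at 46.80°; with |DN| = 20.6, N = (-9.878, 17.88). ∠DNS = 98.3° gives NS at -34.90° from the x-axis; with |NS| = 9.4, S = (-2.169, 12.51). NS is perpendicular to SC, so SC runs at -124.9°; with |SC| = 23.1, C = (-15.39, -6.440). ∠SCQ = 80.9° gives CQ at 136.0° from the x-axis; with |CQ| = 12.2, Q = (-24.16, 2.035). ∠CQB = 133.4° gives QB at 89.40° from the x-axis; with |QB| = 28.0, B = (-23.87, 30.03). Then |PB| = |B − P| = 38.36.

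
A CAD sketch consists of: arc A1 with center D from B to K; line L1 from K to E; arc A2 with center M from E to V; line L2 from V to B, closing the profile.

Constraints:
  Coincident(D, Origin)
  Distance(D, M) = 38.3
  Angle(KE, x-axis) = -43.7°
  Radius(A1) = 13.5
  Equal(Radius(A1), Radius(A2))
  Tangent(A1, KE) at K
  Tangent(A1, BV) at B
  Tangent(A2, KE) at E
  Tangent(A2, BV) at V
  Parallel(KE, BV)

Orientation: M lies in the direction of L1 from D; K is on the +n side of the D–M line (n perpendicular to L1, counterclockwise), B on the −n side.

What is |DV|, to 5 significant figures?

40.610

The slot axis is L1's direction at -43.7°, so u = (cos -43.7°, sin -43.7°) = (0.72297, -0.69088) and n = (−sin -43.7°, cos -43.7°) = (0.69088, 0.72297). D is at the origin and M lies 38.3 along u from D, so M = 38.3·u = (27.690, -26.461). Tangency of A1 to both parallel lines with radius 13.5 puts K and B at D ± 13.5·n: K = (9.3269, 9.7601), B = (-9.3269, -9.7601). Equal radii place E and V the same way about M: E = M + 13.5·n = (37.017, -16.701), V = M − 13.5·n = (18.363, -36.221). Then |DV| = |V − D| = 40.610.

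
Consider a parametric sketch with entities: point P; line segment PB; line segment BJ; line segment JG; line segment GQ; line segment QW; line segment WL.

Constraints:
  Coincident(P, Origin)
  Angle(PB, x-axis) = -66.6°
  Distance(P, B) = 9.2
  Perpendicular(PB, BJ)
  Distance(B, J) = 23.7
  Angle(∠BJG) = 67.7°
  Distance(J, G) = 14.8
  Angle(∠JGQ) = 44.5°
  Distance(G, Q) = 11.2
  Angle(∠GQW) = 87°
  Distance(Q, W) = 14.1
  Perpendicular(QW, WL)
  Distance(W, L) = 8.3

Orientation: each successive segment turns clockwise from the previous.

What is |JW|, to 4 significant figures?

3.708

∠JGQ = 44.5° gives GQ at -44.40° from the x-axis; with |GQ| = 11.2, Q = (-10.38, -10.89). ∠GQW = 87.0° gives QW at -137.4° from the x-axis; with |QW| = 14.1, W = (-20.76, -20.44). Then |JW| = |W − J| = 3.708.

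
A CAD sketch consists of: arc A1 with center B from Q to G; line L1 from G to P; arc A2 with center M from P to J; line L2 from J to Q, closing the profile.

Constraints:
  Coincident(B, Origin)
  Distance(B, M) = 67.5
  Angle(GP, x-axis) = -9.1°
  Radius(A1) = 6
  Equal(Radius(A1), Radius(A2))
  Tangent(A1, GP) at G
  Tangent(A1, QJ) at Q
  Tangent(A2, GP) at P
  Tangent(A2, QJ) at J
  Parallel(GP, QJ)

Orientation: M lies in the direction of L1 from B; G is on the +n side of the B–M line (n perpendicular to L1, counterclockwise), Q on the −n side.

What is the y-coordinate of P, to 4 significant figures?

-4.751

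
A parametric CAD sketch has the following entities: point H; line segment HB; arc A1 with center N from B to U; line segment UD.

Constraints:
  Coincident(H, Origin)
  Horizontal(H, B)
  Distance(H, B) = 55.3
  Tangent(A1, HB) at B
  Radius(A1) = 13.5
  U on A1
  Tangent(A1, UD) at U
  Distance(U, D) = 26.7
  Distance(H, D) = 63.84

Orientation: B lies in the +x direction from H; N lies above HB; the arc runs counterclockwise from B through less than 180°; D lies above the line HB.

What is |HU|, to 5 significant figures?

69.150

H is at the origin; HB is horizontal with |HB| = 55.3 and B on the +x side, so B = (55.300, 0.0000). Since A1 is tangent to HB there, NB ⟂ HB, so N = B + (0, 13.5) = (55.300, 13.500). Since NU ⟂ UD (tangency), |ND| = √(13.5² + 26.7²) = 29.919 regardless of where U sits on A1. So D lies on both circle(H, 63.84) and circle(N, 29.919); the above-HB intersection is D = (47.694, 42.436). U is the foot of the tangent from D: U = (65.403, 22.454).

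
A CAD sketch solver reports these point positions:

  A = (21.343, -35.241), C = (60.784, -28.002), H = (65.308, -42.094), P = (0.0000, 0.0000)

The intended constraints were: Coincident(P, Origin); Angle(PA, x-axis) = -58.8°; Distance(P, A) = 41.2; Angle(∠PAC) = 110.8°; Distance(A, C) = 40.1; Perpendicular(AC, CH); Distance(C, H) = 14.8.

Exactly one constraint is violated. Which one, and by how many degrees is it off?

Perpendicular(AC, CH) — off by 7.40°.

P = (0.00, 0.00) ✓; PA at -58.80° ✓; |PA| = 41.20 ✓; ∠PAC = 110.8° ✓; |AC| = 40.10 ✓; ∠(AC, CH) = 82.60° ✗; |CH| = 14.80 ✓.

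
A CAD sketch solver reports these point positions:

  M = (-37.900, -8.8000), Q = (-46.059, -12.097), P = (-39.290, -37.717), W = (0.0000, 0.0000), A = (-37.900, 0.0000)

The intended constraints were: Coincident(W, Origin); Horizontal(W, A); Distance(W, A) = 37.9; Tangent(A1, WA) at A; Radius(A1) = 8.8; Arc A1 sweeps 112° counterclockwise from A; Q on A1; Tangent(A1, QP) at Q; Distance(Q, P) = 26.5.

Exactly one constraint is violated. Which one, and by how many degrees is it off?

Tangent(A1, QP) at Q — off by 7.20°.

W = (0.00, 0.00) ✓; W.y = 0.00, A.y = 0.00 ✓; |WA| = 37.90 ✓; ∠(MA, AW) = 90.00° ✓; |MA| = 8.800 ✓; bearing(M→Q) − bearing(M→A) = 112.0° ✓; |MQ| = 8.800 ✓; ∠(MQ, QP) = 97.20° ✗; |QP| = 26.50 ✓.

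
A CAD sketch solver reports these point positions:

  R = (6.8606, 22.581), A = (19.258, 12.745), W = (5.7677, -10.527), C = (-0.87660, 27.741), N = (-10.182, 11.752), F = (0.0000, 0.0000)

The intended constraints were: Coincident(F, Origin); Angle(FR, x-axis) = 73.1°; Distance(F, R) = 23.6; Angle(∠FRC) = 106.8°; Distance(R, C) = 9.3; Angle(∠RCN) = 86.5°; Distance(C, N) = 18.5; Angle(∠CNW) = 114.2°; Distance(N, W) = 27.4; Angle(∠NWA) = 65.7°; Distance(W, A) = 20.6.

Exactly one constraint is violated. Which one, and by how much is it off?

Distance(W, A) = 20.6 — off by 6.30.

F = (0.00, 0.00) ✓; FR at 73.10° ✓; |FR| = 23.60 ✓; ∠FRC = 106.8° ✓; |RC| = 9.300 ✓; ∠RCN = 86.50° ✓; |CN| = 18.50 ✓; ∠CNW = 114.2° ✓; |NW| = 27.40 ✓; ∠NWA = 65.70° ✓; |WA| = 26.90 ✗.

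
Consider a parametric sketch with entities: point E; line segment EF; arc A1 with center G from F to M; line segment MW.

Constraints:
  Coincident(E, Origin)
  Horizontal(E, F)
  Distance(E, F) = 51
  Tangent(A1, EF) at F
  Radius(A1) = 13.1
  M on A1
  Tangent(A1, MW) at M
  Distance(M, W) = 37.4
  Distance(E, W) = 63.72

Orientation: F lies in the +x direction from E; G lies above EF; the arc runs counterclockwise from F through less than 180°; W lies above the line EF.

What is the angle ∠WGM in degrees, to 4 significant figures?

70.70°

Checks: |GM| = 13.10 ✓; ∠(GM, MW) = 90.00° ✓; |MW| = 37.40 ✓; |EW| = 63.72 ✓.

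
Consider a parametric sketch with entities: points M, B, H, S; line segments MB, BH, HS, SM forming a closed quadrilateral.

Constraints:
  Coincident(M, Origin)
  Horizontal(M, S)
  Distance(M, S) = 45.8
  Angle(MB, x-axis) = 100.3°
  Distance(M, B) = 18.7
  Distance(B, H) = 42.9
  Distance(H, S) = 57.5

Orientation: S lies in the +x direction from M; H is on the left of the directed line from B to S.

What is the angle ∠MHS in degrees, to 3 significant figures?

47.1°

Checks: M.y = 0.00, S.y = 0.00 ✓; |BH| = 42.90 ✓; |HS| = 57.50 ✓.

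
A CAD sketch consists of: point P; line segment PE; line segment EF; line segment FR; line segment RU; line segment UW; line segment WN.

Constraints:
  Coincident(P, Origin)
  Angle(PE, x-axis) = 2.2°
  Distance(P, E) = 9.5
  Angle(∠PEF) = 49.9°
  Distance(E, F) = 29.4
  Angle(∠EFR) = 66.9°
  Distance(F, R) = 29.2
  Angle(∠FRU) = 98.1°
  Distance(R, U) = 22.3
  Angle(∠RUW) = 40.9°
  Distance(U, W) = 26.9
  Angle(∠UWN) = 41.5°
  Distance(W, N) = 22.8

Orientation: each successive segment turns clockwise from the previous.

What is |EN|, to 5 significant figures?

32.612

P is at the origin; PE runs at 2.2° with length 9.5, so E = (9.4930, 0.36468). ∠PEF = 49.9° gives EF at -127.90° from the x-axis; with |EF| = 29.4, F = (-8.5670, -22.834). ∠EFR = 66.9° gives FR at 119.00° from the x-axis; with |FR| = 29.2, R = (-22.723, 2.7045). ∠FRU = 98.1° gives RU at 37.100° from the x-axis; with |RU| = 22.3, U = (-4.9373, 16.156). ∠RUW = 40.9° gives UW at -102.00° from the x-axis; with |UW| = 26.9, W = (-10.530, -10.156). ∠UWN = 41.5° gives WN at 119.50° from the x-axis; with |WN| = 22.8, N = (-21.757, 9.6880). Then |EN| = |N − E| = 32.612.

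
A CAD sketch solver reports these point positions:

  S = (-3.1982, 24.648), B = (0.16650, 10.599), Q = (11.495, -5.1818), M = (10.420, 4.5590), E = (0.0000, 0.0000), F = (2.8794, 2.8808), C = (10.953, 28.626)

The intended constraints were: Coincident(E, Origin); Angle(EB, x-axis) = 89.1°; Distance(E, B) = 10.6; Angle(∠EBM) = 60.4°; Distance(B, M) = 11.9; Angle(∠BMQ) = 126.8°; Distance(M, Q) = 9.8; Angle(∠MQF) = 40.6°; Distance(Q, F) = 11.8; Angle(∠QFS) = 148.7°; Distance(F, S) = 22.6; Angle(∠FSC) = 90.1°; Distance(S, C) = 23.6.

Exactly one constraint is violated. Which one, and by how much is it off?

Distance(S, C) = 23.6 — off by 8.90.

E = (0.00, 0.00) ✓; EB at 89.10° ✓; |EB| = 10.60 ✓; ∠EBM = 60.40° ✓; |BM| = 11.90 ✓; ∠BMQ = 126.8° ✓; |MQ| = 9.800 ✓; ∠MQF = 40.60° ✓; |QF| = 11.80 ✓; ∠QFS = 148.7° ✓; |FS| = 22.60 ✓; ∠FSC = 90.10° ✓; |SC| = 14.70 ✗.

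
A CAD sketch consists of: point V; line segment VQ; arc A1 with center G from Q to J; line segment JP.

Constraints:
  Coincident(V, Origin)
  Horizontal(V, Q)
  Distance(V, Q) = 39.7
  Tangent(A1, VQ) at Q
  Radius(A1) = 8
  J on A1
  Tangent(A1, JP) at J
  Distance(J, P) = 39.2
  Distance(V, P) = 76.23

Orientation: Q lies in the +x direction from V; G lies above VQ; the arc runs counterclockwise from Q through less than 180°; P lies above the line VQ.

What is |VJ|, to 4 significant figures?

46.83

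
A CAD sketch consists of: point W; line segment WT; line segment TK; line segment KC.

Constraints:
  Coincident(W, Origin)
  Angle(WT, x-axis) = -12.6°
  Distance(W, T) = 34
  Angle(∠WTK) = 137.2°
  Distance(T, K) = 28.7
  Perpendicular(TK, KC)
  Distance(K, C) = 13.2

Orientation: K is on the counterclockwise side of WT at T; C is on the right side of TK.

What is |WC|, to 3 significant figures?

64.8

W is at the origin; WT runs at -12.6° with length 34.0, so T = 34.0·(cos -12.6°, sin -12.6°) = (33.2, -7.42). ∠WTK = 137.2°, so TK runs at -12.6° + (180° − 137.2°) = 30.2° from the x-axis; with |TK| = 28.7, K = T + 28.7·(cos 30.2°, sin 30.2°) = (58.0, 7.02). TK is perpendicular to KC; with |KC| = 13.2 on the right of TK, C = K + 13.2·(0.503, -0.864) = (64.6, -4.39). Then |WC| = |C − W| = 64.8.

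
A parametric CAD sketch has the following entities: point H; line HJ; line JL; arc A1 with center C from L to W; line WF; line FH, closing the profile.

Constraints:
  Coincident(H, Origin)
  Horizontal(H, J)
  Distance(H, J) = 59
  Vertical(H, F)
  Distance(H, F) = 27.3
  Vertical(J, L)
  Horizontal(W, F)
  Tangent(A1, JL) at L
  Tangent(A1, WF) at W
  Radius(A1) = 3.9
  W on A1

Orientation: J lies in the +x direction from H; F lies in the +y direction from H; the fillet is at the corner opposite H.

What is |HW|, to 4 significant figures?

61.49

H is at the origin; HJ is horizontal with |HJ| = 59.0 and J on the +x side, so J = (59.00, 0.000). HF is vertical with |HF| = 27.3 and F on the +y side, so F = (0.000, 27.30). The virtual corner opposite H is at (59.00, 27.30). A1 meets JL tangentially, so CL is at right angles to JL and since A1 is tangent to WF there, CW ⟂ WF, with radius 3.9, so the center C sits 3.9 in from both sides at C = (55.10, 23.40). That places the tangent points at L = (59.00, 23.40) on JL and W = (55.10, 27.30) on WF. Then |HW| = |W − H| = 61.49.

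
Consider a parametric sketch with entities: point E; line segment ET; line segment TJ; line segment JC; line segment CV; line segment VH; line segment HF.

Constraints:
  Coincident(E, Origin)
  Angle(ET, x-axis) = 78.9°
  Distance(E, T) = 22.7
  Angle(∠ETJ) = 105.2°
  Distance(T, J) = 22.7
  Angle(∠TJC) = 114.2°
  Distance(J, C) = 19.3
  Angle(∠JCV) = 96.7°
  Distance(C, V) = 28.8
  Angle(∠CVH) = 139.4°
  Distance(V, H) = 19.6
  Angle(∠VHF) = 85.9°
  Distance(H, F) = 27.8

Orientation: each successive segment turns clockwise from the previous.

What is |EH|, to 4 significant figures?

10.36

∠JCV = 96.7° gives CV at -145.0° from the x-axis; with |CV| = 28.8, V = (12.57, -9.614). ∠CVH = 139.4° gives VH at 174.4° from the x-axis; with |VH| = 19.6, H = (-6.936, -7.701). Then |EH| = |H − E| = 10.36.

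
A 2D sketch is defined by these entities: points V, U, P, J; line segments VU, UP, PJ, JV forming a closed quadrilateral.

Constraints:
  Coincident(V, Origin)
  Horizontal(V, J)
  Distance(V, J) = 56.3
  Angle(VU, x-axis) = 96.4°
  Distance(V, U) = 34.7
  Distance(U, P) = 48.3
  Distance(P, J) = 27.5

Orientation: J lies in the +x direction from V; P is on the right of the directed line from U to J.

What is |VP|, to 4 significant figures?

28.84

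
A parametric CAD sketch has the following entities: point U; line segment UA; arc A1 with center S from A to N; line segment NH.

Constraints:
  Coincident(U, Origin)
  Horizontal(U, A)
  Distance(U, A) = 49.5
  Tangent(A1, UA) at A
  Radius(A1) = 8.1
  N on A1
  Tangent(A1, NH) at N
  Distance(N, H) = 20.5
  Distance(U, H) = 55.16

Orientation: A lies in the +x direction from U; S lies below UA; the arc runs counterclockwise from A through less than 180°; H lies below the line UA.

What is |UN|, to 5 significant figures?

42.795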